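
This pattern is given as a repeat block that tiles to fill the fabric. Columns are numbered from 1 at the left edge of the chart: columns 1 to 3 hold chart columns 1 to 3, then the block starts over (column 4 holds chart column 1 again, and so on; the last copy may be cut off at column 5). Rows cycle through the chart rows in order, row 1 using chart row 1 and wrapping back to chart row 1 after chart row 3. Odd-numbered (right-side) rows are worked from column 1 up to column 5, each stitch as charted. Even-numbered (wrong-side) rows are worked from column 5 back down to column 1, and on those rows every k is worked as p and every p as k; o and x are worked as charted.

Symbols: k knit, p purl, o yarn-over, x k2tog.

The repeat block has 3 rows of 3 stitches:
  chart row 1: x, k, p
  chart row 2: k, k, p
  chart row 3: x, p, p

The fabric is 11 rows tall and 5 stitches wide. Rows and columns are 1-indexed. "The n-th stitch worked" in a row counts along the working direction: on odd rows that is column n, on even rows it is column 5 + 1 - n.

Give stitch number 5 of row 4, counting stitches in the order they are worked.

Row 4 uses chart row ((4-1) mod 3)+1 = 1. Row 4 is even, so WS.
Chart row 1 tiled across columns 1-5: x k p x k
WS row: flip the tiled sequence (start at column 5) and apply k<->p; o and x stay.
Row 4 as worked: p x k p x
Stitch 5 in working order -> x

Result:
x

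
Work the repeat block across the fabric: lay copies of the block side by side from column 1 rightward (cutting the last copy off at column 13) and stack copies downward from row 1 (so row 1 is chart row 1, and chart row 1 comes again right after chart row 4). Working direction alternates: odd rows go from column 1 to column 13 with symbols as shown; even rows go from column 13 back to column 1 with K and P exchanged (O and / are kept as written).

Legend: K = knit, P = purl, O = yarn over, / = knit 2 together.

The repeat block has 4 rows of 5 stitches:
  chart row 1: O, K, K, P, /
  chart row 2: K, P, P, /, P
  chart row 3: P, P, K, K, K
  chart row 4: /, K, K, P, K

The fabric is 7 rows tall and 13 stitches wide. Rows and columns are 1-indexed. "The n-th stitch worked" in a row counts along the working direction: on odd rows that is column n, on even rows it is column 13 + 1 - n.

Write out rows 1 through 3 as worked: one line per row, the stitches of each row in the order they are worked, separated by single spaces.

Rows as worked:
O K K P / O K K P / O K K
K K P K / K K P K / K K P
P P K K K P P K K K P P K

Derivation:
Row 1: chart row 1, RS - tile across columns 1-13 and work as-is.
Row 2: chart row 2, WS - tiled (columns 1-13): K P P / P K P P / P K P P; work from column 13 back to 1 with K<->P swapped.
Row 3: chart row 3, RS - tile across columns 1-13 and work as-is.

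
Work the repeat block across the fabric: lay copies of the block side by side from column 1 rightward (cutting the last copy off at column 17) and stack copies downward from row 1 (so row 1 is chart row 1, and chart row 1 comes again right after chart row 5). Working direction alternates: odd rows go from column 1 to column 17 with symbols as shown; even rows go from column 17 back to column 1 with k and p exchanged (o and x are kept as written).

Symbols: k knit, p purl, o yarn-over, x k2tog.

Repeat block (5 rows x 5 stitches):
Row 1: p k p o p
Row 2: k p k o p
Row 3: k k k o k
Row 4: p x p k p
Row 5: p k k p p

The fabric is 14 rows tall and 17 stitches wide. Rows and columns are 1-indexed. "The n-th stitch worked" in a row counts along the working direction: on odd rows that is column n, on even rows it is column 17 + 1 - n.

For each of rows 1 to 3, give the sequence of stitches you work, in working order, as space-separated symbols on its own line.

Row 1: chart row 1, RS - tile across columns 1-17 and work as-is.
Row 2: chart row 2, WS - tiled (columns 1-17): k p k o p k p k o p k p k o p k p; work from column 17 back to 1 with k<->p swapped.
Row 3: chart row 3, RS - tile across columns 1-17 and work as-is.

Result:
p k p o p p k p o p p k p o p p k
k p k o p k p k o p k p k o p k p
k k k o k k k k o k k k k o k k k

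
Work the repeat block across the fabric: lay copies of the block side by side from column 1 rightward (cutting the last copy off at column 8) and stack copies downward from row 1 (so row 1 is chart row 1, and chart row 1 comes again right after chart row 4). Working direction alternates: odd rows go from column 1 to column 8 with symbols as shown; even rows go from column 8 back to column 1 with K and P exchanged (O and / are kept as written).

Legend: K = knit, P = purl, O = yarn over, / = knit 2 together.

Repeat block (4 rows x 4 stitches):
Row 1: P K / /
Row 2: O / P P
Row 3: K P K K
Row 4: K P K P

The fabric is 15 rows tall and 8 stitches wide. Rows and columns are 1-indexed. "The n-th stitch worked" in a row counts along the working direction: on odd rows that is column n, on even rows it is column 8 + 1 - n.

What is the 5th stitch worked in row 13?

Stitch:
P

Derivation:
For row 13: chart row = ((13-1) mod 4) + 1 = 1; this is a RS (odd) row.
Chart row 1 tiled across columns 1-8: P K / / P K / /
RS: work column 1 to column 8, symbols as charted — the tiled row is the row as worked.
Stitch 5 in working order -> P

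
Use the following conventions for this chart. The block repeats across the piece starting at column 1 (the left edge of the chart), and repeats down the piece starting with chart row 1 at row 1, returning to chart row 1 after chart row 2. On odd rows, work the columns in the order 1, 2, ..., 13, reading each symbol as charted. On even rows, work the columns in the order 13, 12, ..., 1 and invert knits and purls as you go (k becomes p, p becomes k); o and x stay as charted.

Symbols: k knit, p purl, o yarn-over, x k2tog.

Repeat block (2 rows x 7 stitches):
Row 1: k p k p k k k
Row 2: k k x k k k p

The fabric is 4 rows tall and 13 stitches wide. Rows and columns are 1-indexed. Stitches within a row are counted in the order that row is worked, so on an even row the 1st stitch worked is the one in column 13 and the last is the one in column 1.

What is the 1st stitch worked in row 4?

== STITCH ==
p

Derivation:
Row 4 uses chart row ((4-1) mod 2)+1 = 2. Row 4 is even, so WS.
Chart row 2 tiled across columns 1-13: k k x k k k p k k x k k k
WS row: flip the tiled sequence (start at column 13) and apply k<->p; o and x stay.
Row 4 as worked: p p p x p p k p p p x p p
Counting 1 along the worked row gives p.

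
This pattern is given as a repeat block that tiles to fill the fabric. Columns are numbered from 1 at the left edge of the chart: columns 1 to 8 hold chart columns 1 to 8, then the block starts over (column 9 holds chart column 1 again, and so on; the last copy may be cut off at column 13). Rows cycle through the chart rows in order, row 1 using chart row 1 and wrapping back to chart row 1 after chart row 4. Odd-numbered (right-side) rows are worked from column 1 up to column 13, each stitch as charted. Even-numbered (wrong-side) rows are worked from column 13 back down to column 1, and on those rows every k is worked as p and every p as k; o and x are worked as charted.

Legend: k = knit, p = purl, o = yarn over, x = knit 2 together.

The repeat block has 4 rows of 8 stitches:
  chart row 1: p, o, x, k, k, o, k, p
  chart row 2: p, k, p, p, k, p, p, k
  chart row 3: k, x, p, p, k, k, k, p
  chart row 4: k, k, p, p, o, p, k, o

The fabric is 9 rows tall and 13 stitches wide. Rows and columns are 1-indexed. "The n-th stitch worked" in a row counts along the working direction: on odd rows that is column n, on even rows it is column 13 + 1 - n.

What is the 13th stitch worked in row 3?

== STITCH ==
k

Derivation:
For row 3: chart row = ((3-1) mod 4) + 1 = 3; this is a RS (odd) row.
Chart row 3 tiled across columns 1-13: k x p p k k k p k x p p k
RS row: no reversal, no swap; stitch n worked = column n.
Stitch 13 in working order -> k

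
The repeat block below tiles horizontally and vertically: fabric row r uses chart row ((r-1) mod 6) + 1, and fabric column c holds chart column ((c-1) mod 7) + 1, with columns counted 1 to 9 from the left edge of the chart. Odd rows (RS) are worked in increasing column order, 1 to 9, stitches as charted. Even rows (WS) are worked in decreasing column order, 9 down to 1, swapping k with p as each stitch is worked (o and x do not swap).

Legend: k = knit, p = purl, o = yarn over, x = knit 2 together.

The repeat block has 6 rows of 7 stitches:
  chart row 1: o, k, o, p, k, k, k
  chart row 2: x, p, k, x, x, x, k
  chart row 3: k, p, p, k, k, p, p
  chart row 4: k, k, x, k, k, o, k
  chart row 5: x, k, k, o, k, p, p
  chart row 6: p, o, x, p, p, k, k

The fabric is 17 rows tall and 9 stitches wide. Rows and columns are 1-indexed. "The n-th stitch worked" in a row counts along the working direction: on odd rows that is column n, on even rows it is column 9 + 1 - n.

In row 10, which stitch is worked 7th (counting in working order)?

Result:
x

Derivation:
Row 10: (10-1) mod 6 = 3, so use chart row 4. Even row -> WS.
Chart row 4 tiled across columns 1-9: k k x k k o k k k
WS row: flip the tiled sequence (start at column 9) and apply k<->p; o and x stay.
Row 10 as worked: p p p o p p x p p
Counting 7 along the worked row gives x.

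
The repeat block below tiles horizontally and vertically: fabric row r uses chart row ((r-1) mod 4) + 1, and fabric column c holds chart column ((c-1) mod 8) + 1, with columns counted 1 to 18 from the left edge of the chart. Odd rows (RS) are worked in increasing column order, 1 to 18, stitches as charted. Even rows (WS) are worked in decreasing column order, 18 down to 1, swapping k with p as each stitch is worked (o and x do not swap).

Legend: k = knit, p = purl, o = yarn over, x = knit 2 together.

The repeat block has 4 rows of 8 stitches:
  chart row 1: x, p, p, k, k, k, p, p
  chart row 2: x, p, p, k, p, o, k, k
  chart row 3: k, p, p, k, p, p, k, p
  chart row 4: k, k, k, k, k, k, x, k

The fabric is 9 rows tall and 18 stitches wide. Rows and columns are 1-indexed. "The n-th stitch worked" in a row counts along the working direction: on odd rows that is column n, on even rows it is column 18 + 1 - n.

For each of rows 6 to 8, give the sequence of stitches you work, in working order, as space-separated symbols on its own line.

Row 6: chart row 2, WS - tiled (columns 1-18): x p p k p o k k x p p k p o k k x p; work from column 18 back to 1 with k<->p swapped.
Row 7: chart row 3, RS - tile across columns 1-18 and work as-is.
Row 8: chart row 4, WS - tiled (columns 1-18): k k k k k k x k k k k k k k x k k k; work from column 18 back to 1 with k<->p swapped.

Rows as worked:
k x p p o k p k k x p p o k p k k x
k p p k p p k p k p p k p p k p k p
p p p x p p p p p p p x p p p p p p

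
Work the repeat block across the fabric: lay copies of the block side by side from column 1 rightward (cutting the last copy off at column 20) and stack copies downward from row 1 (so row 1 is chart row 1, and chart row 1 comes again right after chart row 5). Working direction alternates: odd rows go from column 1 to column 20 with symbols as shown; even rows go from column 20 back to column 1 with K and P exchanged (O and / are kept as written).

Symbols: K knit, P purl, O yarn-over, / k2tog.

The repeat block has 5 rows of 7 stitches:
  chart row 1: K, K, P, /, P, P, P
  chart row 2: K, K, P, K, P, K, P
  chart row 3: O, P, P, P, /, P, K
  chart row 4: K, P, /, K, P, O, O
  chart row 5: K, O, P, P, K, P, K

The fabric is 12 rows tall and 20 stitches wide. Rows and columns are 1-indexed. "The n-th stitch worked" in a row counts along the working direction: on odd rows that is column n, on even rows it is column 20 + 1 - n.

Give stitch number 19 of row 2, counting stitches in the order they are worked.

Result:
P

Derivation:
For row 2: chart row = ((2-1) mod 5) + 1 = 2; this is a WS (even) row.
Chart row 2 tiled across columns 1-20: K K P K P K P K K P K P K P K K P K P K
Wrong side: read the tiled row from column 20 down to 1 and exchange K with P (leave O, /).
Row 2 as worked: P K P K P P K P K P K P P K P K P K P P
The 19th stitch worked is P.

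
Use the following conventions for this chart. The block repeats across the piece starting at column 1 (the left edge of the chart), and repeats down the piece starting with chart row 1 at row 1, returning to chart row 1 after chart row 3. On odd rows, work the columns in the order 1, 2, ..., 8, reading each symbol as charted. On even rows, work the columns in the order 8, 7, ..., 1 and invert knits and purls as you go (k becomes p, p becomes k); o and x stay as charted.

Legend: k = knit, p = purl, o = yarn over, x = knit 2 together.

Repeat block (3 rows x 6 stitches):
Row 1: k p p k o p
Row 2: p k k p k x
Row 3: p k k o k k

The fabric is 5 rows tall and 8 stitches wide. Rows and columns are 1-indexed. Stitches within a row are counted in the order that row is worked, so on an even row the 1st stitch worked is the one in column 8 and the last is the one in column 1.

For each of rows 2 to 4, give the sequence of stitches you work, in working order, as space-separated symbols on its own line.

Row 2: chart row 2, WS - tiled (columns 1-8): p k k p k x p k; work from column 8 back to 1 with k<->p swapped.
Row 3: chart row 3, RS - tile across columns 1-8 and work as-is.
Row 4: chart row 1, WS - tiled (columns 1-8): k p p k o p k p; work from column 8 back to 1 with k<->p swapped.

== ROWS AS WORKED ==
p k x p k p p k
p k k o k k p k
k p k o p k k p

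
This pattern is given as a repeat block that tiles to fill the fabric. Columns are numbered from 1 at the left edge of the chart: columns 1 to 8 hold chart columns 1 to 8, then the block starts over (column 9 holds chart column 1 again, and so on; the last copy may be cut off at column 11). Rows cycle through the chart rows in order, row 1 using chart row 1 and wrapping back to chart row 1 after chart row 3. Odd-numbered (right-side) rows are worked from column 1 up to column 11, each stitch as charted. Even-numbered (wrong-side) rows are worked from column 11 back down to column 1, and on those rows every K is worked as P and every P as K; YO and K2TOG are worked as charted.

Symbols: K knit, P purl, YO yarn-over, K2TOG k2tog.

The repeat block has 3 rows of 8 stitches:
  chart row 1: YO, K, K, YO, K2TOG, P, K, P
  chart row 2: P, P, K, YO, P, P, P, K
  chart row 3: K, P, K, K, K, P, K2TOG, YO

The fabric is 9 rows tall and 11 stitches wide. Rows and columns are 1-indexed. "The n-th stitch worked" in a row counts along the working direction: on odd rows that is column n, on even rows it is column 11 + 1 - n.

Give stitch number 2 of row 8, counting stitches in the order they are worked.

Row 8: (8-1) mod 3 = 1, so use chart row 2. Even row -> WS.
Chart row 2 tiled across columns 1-11: P P K YO P P P K P P K
WS: work from column 11 back to column 1 (reverse the tiled row), swapping K<->P (YO and K2TOG unchanged).
Row 8 as worked: P K K P K K K YO P K K
The 2nd stitch worked is K.

== STITCH ==
K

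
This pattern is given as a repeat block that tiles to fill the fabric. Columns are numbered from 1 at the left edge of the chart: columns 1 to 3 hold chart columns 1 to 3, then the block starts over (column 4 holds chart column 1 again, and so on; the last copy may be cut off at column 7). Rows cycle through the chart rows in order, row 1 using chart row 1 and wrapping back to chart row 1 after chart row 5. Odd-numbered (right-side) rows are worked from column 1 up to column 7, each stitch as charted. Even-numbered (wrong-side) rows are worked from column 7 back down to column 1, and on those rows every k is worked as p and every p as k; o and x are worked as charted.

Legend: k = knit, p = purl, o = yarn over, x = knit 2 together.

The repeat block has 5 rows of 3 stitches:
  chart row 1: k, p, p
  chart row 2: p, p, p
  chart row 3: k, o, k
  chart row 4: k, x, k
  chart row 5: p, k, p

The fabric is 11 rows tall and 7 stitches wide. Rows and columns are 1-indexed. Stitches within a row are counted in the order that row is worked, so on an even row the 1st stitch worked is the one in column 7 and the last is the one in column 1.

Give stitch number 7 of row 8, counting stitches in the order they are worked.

Row 8: (8-1) mod 5 = 2, so use chart row 3. Even row -> WS.
Chart row 3 tiled across columns 1-7: k o k k o k k
Wrong side: read the tiled row from column 7 down to 1 and exchange k with p (leave o, x).
Row 8 as worked: p p o p p o p
The 7th stitch worked is p.

Result:
p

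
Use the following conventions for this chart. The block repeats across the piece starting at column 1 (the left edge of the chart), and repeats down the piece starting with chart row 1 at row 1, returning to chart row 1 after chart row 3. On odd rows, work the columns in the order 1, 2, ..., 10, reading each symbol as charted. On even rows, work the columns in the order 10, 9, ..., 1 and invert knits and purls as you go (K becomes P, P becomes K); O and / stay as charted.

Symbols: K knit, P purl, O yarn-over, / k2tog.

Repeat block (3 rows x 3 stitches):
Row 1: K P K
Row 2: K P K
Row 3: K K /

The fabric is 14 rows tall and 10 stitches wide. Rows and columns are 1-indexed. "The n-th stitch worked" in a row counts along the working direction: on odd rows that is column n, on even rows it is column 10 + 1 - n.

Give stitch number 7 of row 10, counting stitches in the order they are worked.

Row 10 uses chart row ((10-1) mod 3)+1 = 1. Row 10 is even, so WS.
Chart row 1 tiled across columns 1-10: K P K K P K K P K K
WS row: flip the tiled sequence (start at column 10) and apply K<->P; O and / stay.
Row 10 as worked: P P K P P K P P K P
Counting 7 along the worked row gives P.

== STITCH ==
P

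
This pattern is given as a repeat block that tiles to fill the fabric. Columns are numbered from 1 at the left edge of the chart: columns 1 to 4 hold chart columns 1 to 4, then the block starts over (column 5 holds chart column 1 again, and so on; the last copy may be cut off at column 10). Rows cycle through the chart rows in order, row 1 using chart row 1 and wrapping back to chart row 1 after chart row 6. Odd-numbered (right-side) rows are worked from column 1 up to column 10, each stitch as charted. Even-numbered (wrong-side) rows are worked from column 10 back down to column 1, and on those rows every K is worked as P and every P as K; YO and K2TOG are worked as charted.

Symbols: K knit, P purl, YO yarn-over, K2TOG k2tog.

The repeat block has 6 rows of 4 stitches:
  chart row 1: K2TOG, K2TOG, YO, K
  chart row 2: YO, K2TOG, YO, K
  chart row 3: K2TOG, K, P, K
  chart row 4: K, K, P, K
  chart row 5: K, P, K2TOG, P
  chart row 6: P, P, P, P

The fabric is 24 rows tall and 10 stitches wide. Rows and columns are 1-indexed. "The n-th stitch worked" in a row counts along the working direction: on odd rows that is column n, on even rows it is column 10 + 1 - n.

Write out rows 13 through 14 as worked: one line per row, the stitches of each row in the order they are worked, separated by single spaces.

Rows as worked:
K2TOG K2TOG YO K K2TOG K2TOG YO K K2TOG K2TOG
K2TOG YO P YO K2TOG YO P YO K2TOG YO

Derivation:
Row 13: chart row 1, RS - tile across columns 1-10 and work as-is.
Row 14: chart row 2, WS - tiled (columns 1-10): YO K2TOG YO K YO K2TOG YO K YO K2TOG; work from column 10 back to 1 with K<->P swapped.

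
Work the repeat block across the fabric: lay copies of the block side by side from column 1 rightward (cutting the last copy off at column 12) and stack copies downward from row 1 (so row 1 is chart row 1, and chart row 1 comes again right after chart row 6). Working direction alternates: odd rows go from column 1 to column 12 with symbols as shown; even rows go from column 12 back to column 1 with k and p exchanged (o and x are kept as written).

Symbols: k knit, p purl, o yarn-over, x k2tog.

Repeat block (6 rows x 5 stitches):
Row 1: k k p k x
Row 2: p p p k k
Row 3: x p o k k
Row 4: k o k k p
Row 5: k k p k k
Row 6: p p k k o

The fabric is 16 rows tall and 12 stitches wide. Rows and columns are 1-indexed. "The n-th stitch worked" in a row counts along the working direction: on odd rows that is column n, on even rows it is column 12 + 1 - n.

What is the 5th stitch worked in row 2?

Row 2 uses chart row ((2-1) mod 6)+1 = 2. Row 2 is even, so WS.
Chart row 2 tiled across columns 1-12: p p p k k p p p k k p p
WS: work from column 12 back to column 1 (reverse the tiled row), swapping k<->p (o and x unchanged).
Row 2 as worked: k k p p k k k p p k k k
Counting 5 along the worked row gives k.

== STITCH ==
k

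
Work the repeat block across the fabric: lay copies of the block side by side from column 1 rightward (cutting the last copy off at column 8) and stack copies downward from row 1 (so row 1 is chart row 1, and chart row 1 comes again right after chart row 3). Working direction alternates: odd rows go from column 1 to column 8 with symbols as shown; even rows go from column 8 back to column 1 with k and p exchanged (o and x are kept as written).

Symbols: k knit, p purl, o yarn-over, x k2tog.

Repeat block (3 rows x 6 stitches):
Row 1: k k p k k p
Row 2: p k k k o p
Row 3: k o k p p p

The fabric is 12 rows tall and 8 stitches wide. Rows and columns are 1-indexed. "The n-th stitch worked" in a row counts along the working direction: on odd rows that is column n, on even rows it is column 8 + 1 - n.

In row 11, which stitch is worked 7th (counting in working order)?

== STITCH ==
p

Derivation:
Row 11 uses chart row ((11-1) mod 3)+1 = 2. Row 11 is odd, so RS.
Chart row 2 tiled across columns 1-8: p k k k o p p k
Right side: take the tiled row as-is (worked left to right from column 1).
Counting 7 along the worked row gives p.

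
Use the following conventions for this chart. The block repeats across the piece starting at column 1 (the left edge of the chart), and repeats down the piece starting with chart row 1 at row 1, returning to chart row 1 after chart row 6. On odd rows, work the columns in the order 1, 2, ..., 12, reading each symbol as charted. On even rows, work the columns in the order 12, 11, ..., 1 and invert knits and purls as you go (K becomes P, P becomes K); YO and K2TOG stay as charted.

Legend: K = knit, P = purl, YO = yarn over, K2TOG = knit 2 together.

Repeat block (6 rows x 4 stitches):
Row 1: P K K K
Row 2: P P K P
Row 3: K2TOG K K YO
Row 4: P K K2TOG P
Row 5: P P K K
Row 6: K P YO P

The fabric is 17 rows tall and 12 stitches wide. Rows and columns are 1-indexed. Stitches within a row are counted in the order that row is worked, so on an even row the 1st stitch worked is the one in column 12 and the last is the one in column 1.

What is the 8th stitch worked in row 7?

For row 7: chart row = ((7-1) mod 6) + 1 = 1; this is a RS (odd) row.
Chart row 1 tiled across columns 1-12: P K K K P K K K P K K K
RS row: no reversal, no swap; stitch n worked = column n.
Counting 8 along the worked row gives K.

Result:
K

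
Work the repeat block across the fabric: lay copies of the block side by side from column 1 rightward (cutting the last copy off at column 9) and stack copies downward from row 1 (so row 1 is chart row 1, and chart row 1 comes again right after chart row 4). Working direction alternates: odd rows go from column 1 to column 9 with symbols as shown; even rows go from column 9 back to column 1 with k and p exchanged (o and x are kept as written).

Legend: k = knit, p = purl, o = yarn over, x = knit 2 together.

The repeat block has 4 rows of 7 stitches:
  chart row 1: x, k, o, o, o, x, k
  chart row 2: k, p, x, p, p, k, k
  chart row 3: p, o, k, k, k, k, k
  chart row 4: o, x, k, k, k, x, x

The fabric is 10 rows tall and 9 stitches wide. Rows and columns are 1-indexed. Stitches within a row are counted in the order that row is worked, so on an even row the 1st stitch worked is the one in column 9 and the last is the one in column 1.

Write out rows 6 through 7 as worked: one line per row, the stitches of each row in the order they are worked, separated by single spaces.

Row 6: chart row 2, WS - tiled (columns 1-9): k p x p p k k k p; work from column 9 back to 1 with k<->p swapped.
Row 7: chart row 3, RS - tile across columns 1-9 and work as-is.

Result:
k p p p k k x k p
p o k k k k k p o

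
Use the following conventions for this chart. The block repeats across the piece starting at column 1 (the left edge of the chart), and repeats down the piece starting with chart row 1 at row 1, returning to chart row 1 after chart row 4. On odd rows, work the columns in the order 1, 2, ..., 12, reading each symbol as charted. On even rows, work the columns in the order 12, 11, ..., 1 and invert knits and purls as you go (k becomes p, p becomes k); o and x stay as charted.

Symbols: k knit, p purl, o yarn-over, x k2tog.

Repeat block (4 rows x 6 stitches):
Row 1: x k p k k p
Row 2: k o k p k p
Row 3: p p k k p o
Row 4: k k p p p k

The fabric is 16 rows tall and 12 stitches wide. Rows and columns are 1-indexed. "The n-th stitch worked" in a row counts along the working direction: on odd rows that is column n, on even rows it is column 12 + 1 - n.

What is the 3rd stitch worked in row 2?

For row 2: chart row = ((2-1) mod 4) + 1 = 2; this is a WS (even) row.
Chart row 2 tiled across columns 1-12: k o k p k p k o k p k p
WS: work from column 12 back to column 1 (reverse the tiled row), swapping k<->p (o and x unchanged).
Row 2 as worked: k p k p o p k p k p o p
Counting 3 along the worked row gives k.

Result:
k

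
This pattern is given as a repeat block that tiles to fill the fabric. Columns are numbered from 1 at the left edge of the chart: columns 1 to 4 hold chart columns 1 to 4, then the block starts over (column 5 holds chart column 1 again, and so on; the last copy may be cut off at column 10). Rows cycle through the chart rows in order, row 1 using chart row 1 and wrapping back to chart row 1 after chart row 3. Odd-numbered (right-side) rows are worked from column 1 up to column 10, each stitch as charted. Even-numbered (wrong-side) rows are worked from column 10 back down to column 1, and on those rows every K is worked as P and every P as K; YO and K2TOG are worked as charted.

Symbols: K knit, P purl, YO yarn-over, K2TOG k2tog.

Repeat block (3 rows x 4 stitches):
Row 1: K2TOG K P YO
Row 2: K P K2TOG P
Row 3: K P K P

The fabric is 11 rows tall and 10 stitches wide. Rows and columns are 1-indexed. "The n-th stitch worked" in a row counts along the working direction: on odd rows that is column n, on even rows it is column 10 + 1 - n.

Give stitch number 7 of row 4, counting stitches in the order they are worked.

Row 4: (4-1) mod 3 = 0, so use chart row 1. Even row -> WS.
Chart row 1 tiled across columns 1-10: K2TOG K P YO K2TOG K P YO K2TOG K
WS: work from column 10 back to column 1 (reverse the tiled row), swapping K<->P (YO and K2TOG unchanged).
Row 4 as worked: P K2TOG YO K P K2TOG YO K P K2TOG
Stitch 7 in working order -> YO

Stitch:
YO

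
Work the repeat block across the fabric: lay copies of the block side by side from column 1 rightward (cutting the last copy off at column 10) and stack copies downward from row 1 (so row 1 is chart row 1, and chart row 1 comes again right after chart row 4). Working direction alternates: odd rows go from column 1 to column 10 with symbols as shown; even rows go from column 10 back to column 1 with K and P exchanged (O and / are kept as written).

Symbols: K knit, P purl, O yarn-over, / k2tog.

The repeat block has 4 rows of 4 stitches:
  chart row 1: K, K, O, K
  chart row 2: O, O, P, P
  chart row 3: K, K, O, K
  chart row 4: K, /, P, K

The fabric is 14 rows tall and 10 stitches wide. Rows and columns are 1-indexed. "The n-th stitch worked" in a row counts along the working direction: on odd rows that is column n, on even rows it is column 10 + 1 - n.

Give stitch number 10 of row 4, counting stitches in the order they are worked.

== STITCH ==
P

Derivation:
Row 4: (4-1) mod 4 = 3, so use chart row 4. Even row -> WS.
Chart row 4 tiled across columns 1-10: K / P K K / P K K /
WS row: flip the tiled sequence (start at column 10) and apply K<->P; O and / stay.
Row 4 as worked: / P P K / P P K / P
Stitch 10 in working order -> P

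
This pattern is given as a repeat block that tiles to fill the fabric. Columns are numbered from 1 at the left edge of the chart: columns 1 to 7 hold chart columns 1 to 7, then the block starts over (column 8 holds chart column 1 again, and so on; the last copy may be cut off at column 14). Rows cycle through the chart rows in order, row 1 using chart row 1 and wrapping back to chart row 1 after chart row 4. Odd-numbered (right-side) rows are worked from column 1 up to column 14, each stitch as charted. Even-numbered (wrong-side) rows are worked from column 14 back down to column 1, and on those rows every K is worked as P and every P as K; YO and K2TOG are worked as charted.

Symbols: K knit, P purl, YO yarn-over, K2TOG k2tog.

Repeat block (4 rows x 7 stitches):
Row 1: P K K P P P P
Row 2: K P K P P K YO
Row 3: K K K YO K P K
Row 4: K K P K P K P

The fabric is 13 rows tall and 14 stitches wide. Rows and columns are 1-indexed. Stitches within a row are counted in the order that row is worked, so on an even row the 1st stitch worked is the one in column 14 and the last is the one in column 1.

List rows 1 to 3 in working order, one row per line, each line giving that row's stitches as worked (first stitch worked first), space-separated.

== ROWS AS WORKED ==
P K K P P P P P K K P P P P
YO P K K P K P YO P K K P K P
K K K YO K P K K K K YO K P K

Derivation:
Row 1: chart row 1, RS - tile across columns 1-14 and work as-is.
Row 2: chart row 2, WS - tiled (columns 1-14): K P K P P K YO K P K P P K YO; work from column 14 back to 1 with K<->P swapped.
Row 3: chart row 3, RS - tile across columns 1-14 and work as-is.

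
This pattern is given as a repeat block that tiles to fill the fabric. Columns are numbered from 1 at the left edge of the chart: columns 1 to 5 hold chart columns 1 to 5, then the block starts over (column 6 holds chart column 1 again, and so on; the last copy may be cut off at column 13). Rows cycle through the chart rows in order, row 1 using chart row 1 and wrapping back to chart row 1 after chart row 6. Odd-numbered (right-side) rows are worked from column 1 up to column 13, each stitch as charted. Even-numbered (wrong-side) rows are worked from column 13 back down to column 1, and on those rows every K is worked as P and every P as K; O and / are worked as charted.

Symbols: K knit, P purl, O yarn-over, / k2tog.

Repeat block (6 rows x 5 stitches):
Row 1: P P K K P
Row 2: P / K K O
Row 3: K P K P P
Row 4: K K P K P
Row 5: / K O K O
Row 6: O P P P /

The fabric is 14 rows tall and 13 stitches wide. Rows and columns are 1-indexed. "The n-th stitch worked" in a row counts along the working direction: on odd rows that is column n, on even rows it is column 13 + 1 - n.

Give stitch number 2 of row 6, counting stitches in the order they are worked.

Row 6: (6-1) mod 6 = 5, so use chart row 6. Even row -> WS.
Chart row 6 tiled across columns 1-13: O P P P / O P P P / O P P
WS: work from column 13 back to column 1 (reverse the tiled row), swapping K<->P (O and / unchanged).
Row 6 as worked: K K O / K K K O / K K K O
Stitch 2 in working order -> K

Stitch:
K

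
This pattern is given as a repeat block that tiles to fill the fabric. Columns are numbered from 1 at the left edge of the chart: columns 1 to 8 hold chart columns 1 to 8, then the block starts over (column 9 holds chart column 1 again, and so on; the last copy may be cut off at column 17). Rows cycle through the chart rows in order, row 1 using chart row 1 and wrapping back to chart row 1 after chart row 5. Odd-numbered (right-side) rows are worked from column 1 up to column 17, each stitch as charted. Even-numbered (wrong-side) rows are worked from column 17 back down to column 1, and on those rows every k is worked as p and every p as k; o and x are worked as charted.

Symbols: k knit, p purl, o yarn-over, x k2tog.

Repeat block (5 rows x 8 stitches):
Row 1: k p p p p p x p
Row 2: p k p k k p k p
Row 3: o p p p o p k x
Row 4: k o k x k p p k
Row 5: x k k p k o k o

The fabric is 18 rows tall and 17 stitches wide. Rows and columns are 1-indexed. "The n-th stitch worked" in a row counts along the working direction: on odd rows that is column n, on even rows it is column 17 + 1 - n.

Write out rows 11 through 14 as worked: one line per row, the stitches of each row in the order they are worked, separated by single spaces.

Result:
k p p p p p x p k p p p p p x p k
k k p k p p k p k k p k p p k p k
o p p p o p k x o p p p o p k x o
p p k k p x p o p p k k p x p o p

Derivation:
Row 11: chart row 1, RS - tile across columns 1-17 and work as-is.
Row 12: chart row 2, WS - tiled (columns 1-17): p k p k k p k p p k p k k p k p p; work from column 17 back to 1 with k<->p swapped.
Row 13: chart row 3, RS - tile across columns 1-17 and work as-is.
Row 14: chart row 4, WS - tiled (columns 1-17): k o k x k p p k k o k x k p p k k; work from column 17 back to 1 with k<->p swapped.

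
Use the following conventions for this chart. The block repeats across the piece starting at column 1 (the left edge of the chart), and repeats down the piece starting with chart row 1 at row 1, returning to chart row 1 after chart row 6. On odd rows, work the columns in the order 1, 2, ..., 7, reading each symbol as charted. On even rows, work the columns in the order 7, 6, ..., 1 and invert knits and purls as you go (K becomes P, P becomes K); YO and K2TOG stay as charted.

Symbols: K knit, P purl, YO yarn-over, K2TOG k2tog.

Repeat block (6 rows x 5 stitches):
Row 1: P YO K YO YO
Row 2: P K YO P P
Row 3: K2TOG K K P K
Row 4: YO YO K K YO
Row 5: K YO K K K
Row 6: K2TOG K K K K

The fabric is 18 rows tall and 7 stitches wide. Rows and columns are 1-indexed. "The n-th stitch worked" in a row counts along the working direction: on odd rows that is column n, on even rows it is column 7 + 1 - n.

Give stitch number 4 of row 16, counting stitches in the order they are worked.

For row 16: chart row = ((16-1) mod 6) + 1 = 4; this is a WS (even) row.
Chart row 4 tiled across columns 1-7: YO YO K K YO YO YO
WS: work from column 7 back to column 1 (reverse the tiled row), swapping K<->P (YO and K2TOG unchanged).
Row 16 as worked: YO YO YO P P YO YO
Counting 4 along the worked row gives P.

Stitch:
P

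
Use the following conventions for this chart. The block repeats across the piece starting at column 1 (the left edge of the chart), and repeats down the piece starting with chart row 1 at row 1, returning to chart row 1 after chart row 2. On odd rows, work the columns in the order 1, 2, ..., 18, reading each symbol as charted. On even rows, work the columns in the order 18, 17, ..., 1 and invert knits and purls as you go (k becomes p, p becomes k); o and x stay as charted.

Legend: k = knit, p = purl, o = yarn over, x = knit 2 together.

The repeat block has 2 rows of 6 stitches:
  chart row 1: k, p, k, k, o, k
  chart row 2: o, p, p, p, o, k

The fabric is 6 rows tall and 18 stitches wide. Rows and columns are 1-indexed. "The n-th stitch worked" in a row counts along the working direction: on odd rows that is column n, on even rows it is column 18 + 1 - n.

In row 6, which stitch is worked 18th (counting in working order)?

Result:
o

Derivation:
Row 6 uses chart row ((6-1) mod 2)+1 = 2. Row 6 is even, so WS.
Chart row 2 tiled across columns 1-18: o p p p o k o p p p o k o p p p o k
WS row: flip the tiled sequence (start at column 18) and apply k<->p; o and x stay.
Row 6 as worked: p o k k k o p o k k k o p o k k k o
Stitch 18 in working order -> o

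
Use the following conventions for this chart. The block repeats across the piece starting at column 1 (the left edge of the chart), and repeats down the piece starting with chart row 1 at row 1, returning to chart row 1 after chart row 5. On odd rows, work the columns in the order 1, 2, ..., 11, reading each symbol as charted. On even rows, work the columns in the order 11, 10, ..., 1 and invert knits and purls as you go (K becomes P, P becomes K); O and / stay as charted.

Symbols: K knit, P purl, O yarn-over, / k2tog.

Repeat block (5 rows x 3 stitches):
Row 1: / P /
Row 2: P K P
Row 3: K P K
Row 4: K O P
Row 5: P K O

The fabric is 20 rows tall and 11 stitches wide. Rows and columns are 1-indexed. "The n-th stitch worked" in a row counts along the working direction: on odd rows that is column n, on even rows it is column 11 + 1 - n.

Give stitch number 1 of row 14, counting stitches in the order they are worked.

Row 14: (14-1) mod 5 = 3, so use chart row 4. Even row -> WS.
Chart row 4 tiled across columns 1-11: K O P K O P K O P K O
WS row: flip the tiled sequence (start at column 11) and apply K<->P; O and / stay.
Row 14 as worked: O P K O P K O P K O P
Stitch 1 in working order -> O

Stitch:
O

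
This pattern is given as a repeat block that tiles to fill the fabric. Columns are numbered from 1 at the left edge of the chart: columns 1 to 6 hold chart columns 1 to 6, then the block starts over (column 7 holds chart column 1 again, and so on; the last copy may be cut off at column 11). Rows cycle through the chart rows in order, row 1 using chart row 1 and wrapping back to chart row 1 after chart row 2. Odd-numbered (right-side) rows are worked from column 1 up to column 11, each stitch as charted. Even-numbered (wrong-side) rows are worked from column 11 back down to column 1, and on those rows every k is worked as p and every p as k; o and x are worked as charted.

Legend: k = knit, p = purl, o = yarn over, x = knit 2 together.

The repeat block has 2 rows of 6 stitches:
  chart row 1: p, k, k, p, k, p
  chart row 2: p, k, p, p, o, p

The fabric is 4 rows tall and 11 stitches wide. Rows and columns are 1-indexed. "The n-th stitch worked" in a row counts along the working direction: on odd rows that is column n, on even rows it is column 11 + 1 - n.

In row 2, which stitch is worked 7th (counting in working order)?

Row 2 uses chart row ((2-1) mod 2)+1 = 2. Row 2 is even, so WS.
Chart row 2 tiled across columns 1-11: p k p p o p p k p p o
Wrong side: read the tiled row from column 11 down to 1 and exchange k with p (leave o, x).
Row 2 as worked: o k k p k k o k k p k
The 7th stitch worked is o.

Result:
o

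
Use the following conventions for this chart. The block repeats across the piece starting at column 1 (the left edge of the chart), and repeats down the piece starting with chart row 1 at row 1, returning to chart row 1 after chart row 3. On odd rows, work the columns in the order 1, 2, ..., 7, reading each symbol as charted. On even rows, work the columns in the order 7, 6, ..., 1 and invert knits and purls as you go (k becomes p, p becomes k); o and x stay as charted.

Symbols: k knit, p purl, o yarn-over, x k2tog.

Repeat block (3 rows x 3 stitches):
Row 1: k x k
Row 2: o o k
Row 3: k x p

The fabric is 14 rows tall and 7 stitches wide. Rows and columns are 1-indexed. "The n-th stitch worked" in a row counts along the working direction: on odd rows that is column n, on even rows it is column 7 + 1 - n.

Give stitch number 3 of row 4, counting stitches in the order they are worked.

== STITCH ==
x

Derivation:
For row 4: chart row = ((4-1) mod 3) + 1 = 1; this is a WS (even) row.
Chart row 1 tiled across columns 1-7: k x k k x k k
WS: work from column 7 back to column 1 (reverse the tiled row), swapping k<->p (o and x unchanged).
Row 4 as worked: p p x p p x p
Counting 3 along the worked row gives x.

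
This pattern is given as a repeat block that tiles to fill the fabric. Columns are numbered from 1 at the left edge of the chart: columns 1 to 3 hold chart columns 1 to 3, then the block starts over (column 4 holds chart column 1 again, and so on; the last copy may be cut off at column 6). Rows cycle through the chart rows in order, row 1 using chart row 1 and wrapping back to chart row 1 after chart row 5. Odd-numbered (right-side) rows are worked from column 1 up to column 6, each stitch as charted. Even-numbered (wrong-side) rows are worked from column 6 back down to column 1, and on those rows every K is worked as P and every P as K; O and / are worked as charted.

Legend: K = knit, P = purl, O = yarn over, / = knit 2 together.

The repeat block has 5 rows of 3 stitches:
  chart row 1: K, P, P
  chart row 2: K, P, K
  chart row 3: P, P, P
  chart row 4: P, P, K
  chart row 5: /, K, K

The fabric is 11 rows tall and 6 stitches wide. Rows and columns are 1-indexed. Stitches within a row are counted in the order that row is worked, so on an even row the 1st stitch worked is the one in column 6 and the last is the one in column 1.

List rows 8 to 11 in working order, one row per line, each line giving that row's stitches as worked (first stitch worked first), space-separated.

Rows as worked:
K K K K K K
P P K P P K
P P / P P /
K P P K P P

Derivation:
Row 8: chart row 3, WS - tiled (columns 1-6): P P P P P P; work from column 6 back to 1 with K<->P swapped.
Row 9: chart row 4, RS - tile across columns 1-6 and work as-is.
Row 10: chart row 5, WS - tiled (columns 1-6): / K K / K K; work from column 6 back to 1 with K<->P swapped.
Row 11: chart row 1, RS - tile across columns 1-6 and work as-is.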